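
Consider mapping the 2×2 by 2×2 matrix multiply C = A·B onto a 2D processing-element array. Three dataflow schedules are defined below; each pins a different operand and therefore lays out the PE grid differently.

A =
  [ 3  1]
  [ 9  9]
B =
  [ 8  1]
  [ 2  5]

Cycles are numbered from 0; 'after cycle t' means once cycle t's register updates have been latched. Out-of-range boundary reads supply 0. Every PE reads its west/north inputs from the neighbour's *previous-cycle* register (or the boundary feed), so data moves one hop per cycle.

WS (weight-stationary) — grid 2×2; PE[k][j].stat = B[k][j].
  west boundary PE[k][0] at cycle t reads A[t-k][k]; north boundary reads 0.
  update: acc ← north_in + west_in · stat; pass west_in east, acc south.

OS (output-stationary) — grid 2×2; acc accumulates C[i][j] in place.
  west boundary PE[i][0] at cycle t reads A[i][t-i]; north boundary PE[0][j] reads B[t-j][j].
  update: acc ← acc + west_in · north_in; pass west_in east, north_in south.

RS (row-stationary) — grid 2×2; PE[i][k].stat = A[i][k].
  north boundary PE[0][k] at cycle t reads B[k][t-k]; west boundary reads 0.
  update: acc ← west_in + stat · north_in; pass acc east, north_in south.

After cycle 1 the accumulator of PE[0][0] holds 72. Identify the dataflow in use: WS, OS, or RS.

WS [2×2] PE[0][0] across cycles:
  after 0 — PE[0][0] acc=24, pass-E 3, pass-S 24
  after 1 — PE[0][0] acc=72, pass-E 9, pass-S 72
OS [2×2] PE[0][0] across cycles:
  after 0 — PE[0][0] acc=24, pass-E 3, pass-S 8
  after 1 — PE[0][0] acc=26, pass-E 1, pass-S 2
RS [2×2] PE[0][0] across cycles:
  after 0 — PE[0][0] acc=24, pass-E 24, pass-S 8
  after 1 — PE[0][0] acc=3, pass-E 3, pass-S 1

dataflow = WS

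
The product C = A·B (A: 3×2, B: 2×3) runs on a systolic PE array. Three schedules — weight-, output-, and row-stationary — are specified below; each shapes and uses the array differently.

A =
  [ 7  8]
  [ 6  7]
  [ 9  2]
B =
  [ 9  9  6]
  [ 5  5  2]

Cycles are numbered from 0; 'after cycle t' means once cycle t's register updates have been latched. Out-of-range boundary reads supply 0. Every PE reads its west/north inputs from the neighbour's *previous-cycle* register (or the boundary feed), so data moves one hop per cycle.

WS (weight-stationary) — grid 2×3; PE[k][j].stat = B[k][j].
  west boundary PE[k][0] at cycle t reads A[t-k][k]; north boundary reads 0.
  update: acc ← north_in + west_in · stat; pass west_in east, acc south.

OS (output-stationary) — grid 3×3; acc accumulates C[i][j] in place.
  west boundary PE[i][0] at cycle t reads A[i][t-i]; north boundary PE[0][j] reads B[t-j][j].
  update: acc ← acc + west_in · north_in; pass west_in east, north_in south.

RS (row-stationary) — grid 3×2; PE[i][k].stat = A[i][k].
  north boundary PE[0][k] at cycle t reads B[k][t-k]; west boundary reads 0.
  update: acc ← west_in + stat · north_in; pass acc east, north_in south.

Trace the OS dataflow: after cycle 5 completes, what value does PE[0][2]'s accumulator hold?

PE[0][2].acc = 58

OS (3×3). Following PE[0][2] plus its west/north inputs:
  t=0 PE[0][1]: acc=0 h=0 v=0
  t=0 PE[0][2]: acc=0 h=0 v=0
  t=1 PE[0][1]: acc=63 h=7 v=9
  t=1 PE[0][2]: acc=0 h=0 v=0
  t=2 PE[0][1]: acc=103 h=8 v=5
  t=2 PE[0][2]: acc=42 h=7 v=6
  t=3 PE[0][1]: acc=103 h=0 v=0
  t=3 PE[0][2]: acc=58 h=8 v=2
  t=4 PE[0][1]: acc=103 h=0 v=0
  t=4 PE[0][2]: acc=58 h=0 v=0
  t=5 PE[0][1]: acc=103 h=0 v=0
  t=5 PE[0][2]: acc=58 h=0 v=0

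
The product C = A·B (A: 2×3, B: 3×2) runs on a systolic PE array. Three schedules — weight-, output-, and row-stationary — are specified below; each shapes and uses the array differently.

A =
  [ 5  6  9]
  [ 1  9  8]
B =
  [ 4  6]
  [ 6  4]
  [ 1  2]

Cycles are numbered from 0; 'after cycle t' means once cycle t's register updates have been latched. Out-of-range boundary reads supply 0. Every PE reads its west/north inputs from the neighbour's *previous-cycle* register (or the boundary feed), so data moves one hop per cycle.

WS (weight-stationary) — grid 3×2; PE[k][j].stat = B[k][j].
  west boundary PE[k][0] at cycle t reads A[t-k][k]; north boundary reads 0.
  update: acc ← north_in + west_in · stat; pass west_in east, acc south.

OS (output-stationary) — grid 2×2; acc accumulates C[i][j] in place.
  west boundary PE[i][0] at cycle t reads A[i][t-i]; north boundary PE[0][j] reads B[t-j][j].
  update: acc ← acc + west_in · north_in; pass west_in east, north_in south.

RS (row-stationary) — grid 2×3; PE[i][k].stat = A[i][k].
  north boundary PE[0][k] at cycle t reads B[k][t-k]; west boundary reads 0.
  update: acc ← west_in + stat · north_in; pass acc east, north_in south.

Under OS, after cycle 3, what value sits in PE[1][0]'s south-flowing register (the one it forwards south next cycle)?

Tracing OS — 2×2 array, target PE[1][0]:
  c0 r0c0: 20 / 5 / 4
  c0 r1c0: 0 / 0 / 0
  c1 r0c0: 56 / 6 / 6
  c1 r1c0: 4 / 1 / 4
  c2 r0c0: 65 / 9 / 1
  c2 r1c0: 58 / 9 / 6
  c3 r0c0: 65 / 0 / 0
  c3 r1c0: 66 / 8 / 1

register = 1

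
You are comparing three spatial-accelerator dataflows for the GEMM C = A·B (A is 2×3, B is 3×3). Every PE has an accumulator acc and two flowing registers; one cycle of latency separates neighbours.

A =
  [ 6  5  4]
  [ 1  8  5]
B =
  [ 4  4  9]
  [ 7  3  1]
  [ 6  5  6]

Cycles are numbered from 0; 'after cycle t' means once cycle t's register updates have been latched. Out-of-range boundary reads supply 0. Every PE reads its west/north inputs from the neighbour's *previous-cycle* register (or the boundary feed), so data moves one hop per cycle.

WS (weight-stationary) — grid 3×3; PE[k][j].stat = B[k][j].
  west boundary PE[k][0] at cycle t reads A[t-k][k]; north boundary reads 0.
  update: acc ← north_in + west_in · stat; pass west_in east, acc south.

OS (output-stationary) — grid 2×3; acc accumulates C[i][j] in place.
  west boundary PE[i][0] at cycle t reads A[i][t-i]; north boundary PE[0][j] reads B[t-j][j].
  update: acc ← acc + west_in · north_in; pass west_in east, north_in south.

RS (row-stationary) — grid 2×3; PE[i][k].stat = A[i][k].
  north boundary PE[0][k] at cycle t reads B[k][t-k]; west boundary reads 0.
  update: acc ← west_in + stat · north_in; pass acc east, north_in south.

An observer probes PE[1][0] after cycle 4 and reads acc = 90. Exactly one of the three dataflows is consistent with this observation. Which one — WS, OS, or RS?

— WS: 3×3; PE[1][0] trace:
  step 0 · PE1,0: acc=0; fwd→0 fwd↓0
  step 1 · PE1,0: acc=59; fwd→5 fwd↓59
  step 2 · PE1,0: acc=60; fwd→8 fwd↓60
  step 3 · PE1,0: acc=0; fwd→0 fwd↓0
  step 4 · PE1,0: acc=0; fwd→0 fwd↓0
— OS: 2×3; PE[1][0] trace:
  step 0 · PE1,0: acc=0; fwd→0 fwd↓0
  step 1 · PE1,0: acc=4; fwd→1 fwd↓4
  step 2 · PE1,0: acc=60; fwd→8 fwd↓7
  step 3 · PE1,0: acc=90; fwd→5 fwd↓6
  step 4 · PE1,0: acc=90; fwd→0 fwd↓0
— RS: 2×3; PE[1][0] trace:
  step 0 · PE1,0: acc=0; fwd→0 fwd↓0
  step 1 · PE1,0: acc=4; fwd→4 fwd↓4
  step 2 · PE1,0: acc=4; fwd→4 fwd↓4
  step 3 · PE1,0: acc=9; fwd→9 fwd↓9
  step 4 · PE1,0: acc=0; fwd→0 fwd↓0

dataflow = OS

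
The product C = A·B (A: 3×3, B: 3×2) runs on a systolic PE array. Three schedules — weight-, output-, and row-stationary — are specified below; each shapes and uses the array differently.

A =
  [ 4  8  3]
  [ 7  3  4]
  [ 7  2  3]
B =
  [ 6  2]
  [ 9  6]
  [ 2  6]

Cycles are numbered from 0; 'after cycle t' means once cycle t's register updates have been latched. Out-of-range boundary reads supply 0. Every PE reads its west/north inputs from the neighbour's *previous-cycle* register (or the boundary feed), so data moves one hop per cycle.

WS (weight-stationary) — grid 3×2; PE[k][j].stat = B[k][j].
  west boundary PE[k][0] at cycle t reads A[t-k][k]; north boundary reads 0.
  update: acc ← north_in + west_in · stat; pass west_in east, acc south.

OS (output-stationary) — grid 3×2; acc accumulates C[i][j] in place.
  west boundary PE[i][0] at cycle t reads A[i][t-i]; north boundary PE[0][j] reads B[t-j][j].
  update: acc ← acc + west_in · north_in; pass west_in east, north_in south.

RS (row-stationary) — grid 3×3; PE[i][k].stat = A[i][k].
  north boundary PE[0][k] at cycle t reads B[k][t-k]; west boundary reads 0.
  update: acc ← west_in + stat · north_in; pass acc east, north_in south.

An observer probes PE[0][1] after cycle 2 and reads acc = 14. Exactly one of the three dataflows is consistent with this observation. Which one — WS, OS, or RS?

WS [3×2] PE[0][1] across cycles:
  0: (0,1).acc=0  regs=<0,0>
  1: (0,1).acc=8  regs=<4,8>
  2: (0,1).acc=14  regs=<7,14>
OS [3×2] PE[0][1] across cycles:
  0: (0,1).acc=0  regs=<0,0>
  1: (0,1).acc=8  regs=<4,2>
  2: (0,1).acc=56  regs=<8,6>
RS [3×3] PE[0][1] across cycles:
  0: (0,1).acc=0  regs=<0,0>
  1: (0,1).acc=96  regs=<96,9>
  2: (0,1).acc=56  regs=<56,6>

dataflow = WS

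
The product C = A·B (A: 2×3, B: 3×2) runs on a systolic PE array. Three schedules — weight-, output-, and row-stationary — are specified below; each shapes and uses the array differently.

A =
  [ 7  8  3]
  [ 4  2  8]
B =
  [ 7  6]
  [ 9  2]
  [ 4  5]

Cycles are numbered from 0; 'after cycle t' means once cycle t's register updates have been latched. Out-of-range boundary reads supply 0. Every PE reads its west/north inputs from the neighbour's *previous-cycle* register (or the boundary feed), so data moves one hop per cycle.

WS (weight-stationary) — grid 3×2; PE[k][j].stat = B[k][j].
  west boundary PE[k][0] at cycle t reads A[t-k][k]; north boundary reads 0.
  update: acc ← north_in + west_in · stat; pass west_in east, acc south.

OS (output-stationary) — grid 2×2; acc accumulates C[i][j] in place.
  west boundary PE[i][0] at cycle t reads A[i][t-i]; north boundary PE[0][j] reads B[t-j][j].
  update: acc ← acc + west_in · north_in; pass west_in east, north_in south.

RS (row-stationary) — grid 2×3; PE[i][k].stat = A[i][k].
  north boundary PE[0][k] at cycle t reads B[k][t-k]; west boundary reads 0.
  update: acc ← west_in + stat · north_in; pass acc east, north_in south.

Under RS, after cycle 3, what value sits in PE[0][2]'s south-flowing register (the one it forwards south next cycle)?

RS on a 2×3 grid — tracing PE[0][2] and its feeders:
  cycle 0: PE[0][1] → acc 0, east 0, south 0
  cycle 0: PE[0][2] → acc 0, east 0, south 0
  cycle 1: PE[0][1] → acc 121, east 121, south 9
  cycle 1: PE[0][2] → acc 0, east 0, south 0
  cycle 2: PE[0][1] → acc 58, east 58, south 2
  cycle 2: PE[0][2] → acc 133, east 133, south 4
  cycle 3: PE[0][1] → acc 0, east 0, south 0
  cycle 3: PE[0][2] → acc 73, east 73, south 5

register = 5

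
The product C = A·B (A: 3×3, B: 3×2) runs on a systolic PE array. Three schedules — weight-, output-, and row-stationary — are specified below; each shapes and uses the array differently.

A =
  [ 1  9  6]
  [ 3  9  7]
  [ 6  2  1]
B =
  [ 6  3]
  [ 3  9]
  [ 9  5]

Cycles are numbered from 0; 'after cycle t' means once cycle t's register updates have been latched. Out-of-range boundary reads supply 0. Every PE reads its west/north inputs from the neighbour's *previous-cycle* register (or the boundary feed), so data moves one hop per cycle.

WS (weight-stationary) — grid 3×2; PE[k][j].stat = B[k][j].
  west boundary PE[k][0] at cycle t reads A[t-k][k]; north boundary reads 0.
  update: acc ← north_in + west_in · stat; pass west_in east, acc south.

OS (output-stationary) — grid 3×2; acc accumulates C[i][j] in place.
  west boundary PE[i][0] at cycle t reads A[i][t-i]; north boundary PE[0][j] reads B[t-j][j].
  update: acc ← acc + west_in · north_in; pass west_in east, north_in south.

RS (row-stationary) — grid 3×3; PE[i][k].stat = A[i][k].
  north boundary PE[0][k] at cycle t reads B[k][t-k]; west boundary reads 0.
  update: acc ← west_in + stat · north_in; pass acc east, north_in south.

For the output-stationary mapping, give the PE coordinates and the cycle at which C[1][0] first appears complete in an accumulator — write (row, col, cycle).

(row, col, cycle) = (1, 0, 3)

OS: C[1][0] accumulates in PE[1][0]:
  cycle 0: PE[1][0] → acc 0, east 0, south 0
  cycle 1: PE[1][0] → acc 18, east 3, south 6
  cycle 2: PE[1][0] → acc 45, east 9, south 3
  cycle 3: PE[1][0] → acc 108, east 7, south 9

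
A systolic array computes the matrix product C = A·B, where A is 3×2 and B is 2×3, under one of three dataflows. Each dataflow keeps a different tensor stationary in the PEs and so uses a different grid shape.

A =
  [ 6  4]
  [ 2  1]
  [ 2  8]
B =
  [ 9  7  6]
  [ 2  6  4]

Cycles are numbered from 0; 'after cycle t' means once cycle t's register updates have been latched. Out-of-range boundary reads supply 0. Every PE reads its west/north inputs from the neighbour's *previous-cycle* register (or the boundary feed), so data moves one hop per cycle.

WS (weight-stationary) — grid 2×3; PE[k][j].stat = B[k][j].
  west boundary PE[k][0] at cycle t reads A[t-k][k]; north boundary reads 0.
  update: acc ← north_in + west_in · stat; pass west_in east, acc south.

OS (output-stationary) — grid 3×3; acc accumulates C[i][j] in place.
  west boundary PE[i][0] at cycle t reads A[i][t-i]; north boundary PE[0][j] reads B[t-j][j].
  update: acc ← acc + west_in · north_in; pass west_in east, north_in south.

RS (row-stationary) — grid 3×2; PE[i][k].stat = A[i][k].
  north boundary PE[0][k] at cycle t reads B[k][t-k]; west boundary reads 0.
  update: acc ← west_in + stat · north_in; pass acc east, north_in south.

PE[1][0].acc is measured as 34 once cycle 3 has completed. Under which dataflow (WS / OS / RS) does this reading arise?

WS (2×3 grid), PE[1][0]:
  c0 r1c0: 0 / 0 / 0
  c1 r1c0: 62 / 4 / 62
  c2 r1c0: 20 / 1 / 20
  c3 r1c0: 34 / 8 / 34
OS (3×3 grid), PE[1][0]:
  c0 r1c0: 0 / 0 / 0
  c1 r1c0: 18 / 2 / 9
  c2 r1c0: 20 / 1 / 2
  c3 r1c0: 20 / 0 / 0
RS (3×2 grid), PE[1][0]:
  c0 r1c0: 0 / 0 / 0
  c1 r1c0: 18 / 18 / 9
  c2 r1c0: 14 / 14 / 7
  c3 r1c0: 12 / 12 / 6

dataflow = WS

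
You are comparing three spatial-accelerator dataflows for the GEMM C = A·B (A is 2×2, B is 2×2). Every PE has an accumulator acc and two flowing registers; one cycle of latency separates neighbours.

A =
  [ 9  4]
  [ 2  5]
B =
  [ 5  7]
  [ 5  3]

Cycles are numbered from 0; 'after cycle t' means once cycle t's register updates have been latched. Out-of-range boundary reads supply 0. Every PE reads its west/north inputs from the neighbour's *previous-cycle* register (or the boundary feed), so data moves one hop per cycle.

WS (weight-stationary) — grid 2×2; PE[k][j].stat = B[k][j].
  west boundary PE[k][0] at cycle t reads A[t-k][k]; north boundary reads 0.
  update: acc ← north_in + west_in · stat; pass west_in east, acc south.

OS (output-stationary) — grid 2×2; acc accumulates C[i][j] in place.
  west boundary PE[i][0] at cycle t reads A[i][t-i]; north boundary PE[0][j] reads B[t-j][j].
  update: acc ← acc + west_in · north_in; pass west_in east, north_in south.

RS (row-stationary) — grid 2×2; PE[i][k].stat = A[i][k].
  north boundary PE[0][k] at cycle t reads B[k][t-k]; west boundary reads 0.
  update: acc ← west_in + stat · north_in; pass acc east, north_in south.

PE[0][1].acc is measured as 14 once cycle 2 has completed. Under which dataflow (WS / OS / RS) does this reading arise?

WS (2×2 grid), PE[0][1]:
  0: (0,1).acc=0  regs=<0,0>
  1: (0,1).acc=63  regs=<9,63>
  2: (0,1).acc=14  regs=<2,14>
OS (2×2 grid), PE[0][1]:
  0: (0,1).acc=0  regs=<0,0>
  1: (0,1).acc=63  regs=<9,7>
  2: (0,1).acc=75  regs=<4,3>
RS (2×2 grid), PE[0][1]:
  0: (0,1).acc=0  regs=<0,0>
  1: (0,1).acc=65  regs=<65,5>
  2: (0,1).acc=75  regs=<75,3>

dataflow = WS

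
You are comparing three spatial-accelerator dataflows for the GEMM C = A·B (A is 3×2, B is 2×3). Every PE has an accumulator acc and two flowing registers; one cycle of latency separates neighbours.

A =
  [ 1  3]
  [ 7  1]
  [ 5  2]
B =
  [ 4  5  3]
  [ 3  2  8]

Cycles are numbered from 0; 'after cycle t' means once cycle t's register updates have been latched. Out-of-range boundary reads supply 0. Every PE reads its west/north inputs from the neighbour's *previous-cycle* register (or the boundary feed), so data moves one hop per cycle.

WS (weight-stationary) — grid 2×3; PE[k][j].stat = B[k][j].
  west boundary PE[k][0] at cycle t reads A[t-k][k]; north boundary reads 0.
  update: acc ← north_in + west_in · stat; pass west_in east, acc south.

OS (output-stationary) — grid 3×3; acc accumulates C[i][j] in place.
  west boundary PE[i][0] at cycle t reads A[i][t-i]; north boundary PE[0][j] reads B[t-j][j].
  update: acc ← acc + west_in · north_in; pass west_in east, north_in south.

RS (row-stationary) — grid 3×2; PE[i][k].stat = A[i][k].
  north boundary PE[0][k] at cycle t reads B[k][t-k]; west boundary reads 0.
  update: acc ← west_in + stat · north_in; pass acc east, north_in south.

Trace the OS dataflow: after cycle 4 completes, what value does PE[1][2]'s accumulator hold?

OS 3×3: PE[1][2] cycle-by-cycle (with neighbour feeds):
  [0] (0,2) acc=0 (h:0 v:0)
  [0] (1,1) acc=0 (h:0 v:0)
  [0] (1,2) acc=0 (h:0 v:0)
  [1] (0,2) acc=0 (h:0 v:0)
  [1] (1,1) acc=0 (h:0 v:0)
  [1] (1,2) acc=0 (h:0 v:0)
  [2] (0,2) acc=3 (h:1 v:3)
  [2] (1,1) acc=35 (h:7 v:5)
  [2] (1,2) acc=0 (h:0 v:0)
  [3] (0,2) acc=27 (h:3 v:8)
  [3] (1,1) acc=37 (h:1 v:2)
  [3] (1,2) acc=21 (h:7 v:3)
  [4] (0,2) acc=27 (h:0 v:0)
  [4] (1,1) acc=37 (h:0 v:0)
  [4] (1,2) acc=29 (h:1 v:8)

PE[1][2].acc = 29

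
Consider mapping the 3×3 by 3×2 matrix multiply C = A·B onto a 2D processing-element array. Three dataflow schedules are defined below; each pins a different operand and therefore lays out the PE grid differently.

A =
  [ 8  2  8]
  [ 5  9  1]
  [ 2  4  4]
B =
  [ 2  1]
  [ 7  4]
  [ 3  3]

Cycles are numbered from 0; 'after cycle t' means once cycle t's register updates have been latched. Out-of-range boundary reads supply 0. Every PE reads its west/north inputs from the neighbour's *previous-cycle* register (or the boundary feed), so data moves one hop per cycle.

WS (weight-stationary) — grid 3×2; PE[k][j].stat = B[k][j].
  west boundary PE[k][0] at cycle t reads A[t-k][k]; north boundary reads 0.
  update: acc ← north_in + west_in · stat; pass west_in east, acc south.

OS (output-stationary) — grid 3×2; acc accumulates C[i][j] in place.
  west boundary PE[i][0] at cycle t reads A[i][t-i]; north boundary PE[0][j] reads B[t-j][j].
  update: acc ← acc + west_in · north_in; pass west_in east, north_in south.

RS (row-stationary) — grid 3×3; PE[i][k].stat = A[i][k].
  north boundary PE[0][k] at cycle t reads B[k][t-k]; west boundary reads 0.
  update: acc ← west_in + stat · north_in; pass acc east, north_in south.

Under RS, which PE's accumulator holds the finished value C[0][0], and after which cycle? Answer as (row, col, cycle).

RS — PE[0][2] is where C[0][0] collects:
  c0 r0c2: 0 / 0 / 0
  c1 r0c2: 0 / 0 / 0
  c2 r0c2: 54 / 54 / 3

(row, col, cycle) = (0, 2, 2)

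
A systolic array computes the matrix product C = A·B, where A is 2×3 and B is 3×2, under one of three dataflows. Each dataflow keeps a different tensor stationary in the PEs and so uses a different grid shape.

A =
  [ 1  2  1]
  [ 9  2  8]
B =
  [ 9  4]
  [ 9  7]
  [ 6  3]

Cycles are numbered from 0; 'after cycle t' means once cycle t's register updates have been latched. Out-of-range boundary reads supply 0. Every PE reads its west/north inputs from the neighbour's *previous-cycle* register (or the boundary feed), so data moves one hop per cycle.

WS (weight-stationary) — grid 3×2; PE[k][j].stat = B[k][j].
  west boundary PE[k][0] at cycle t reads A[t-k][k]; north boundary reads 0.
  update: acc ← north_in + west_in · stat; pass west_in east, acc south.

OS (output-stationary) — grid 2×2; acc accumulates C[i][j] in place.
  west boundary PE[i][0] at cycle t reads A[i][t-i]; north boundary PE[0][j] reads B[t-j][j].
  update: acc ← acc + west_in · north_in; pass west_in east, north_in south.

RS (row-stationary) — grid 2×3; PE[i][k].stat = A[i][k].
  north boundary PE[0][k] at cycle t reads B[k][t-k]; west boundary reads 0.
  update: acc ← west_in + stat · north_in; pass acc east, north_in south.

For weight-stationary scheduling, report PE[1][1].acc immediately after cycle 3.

PE[1][1].acc = 50

Tracing WS — 3×2 array, target PE[1][1]:
  [0] (0,1) acc=0 (h:0 v:0)
  [0] (1,0) acc=0 (h:0 v:0)
  [0] (1,1) acc=0 (h:0 v:0)
  [1] (0,1) acc=4 (h:1 v:4)
  [1] (1,0) acc=27 (h:2 v:27)
  [1] (1,1) acc=0 (h:0 v:0)
  [2] (0,1) acc=36 (h:9 v:36)
  [2] (1,0) acc=99 (h:2 v:99)
  [2] (1,1) acc=18 (h:2 v:18)
  [3] (0,1) acc=0 (h:0 v:0)
  [3] (1,0) acc=0 (h:0 v:0)
  [3] (1,1) acc=50 (h:2 v:50)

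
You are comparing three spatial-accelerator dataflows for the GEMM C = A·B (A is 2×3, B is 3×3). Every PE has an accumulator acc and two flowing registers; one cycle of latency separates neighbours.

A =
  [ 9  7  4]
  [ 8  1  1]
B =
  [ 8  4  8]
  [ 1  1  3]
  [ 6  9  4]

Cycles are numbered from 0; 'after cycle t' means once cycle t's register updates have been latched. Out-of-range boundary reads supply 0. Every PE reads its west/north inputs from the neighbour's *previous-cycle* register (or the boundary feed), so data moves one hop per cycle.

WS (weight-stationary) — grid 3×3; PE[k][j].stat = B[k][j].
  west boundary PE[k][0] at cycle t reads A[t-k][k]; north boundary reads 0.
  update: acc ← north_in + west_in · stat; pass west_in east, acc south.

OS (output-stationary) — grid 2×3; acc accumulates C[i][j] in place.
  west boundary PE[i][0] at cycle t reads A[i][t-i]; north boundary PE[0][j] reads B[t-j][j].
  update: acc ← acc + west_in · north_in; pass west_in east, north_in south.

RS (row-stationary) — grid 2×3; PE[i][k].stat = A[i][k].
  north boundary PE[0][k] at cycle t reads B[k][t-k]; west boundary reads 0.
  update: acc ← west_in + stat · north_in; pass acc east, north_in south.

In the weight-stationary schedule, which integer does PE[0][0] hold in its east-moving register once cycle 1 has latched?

register = 8

WS (3×3). Following PE[0][0] plus its west/north inputs:
  cycle 0: PE[0][0] → acc 72, east 9, south 72
  cycle 1: PE[0][0] → acc 64, east 8, south 64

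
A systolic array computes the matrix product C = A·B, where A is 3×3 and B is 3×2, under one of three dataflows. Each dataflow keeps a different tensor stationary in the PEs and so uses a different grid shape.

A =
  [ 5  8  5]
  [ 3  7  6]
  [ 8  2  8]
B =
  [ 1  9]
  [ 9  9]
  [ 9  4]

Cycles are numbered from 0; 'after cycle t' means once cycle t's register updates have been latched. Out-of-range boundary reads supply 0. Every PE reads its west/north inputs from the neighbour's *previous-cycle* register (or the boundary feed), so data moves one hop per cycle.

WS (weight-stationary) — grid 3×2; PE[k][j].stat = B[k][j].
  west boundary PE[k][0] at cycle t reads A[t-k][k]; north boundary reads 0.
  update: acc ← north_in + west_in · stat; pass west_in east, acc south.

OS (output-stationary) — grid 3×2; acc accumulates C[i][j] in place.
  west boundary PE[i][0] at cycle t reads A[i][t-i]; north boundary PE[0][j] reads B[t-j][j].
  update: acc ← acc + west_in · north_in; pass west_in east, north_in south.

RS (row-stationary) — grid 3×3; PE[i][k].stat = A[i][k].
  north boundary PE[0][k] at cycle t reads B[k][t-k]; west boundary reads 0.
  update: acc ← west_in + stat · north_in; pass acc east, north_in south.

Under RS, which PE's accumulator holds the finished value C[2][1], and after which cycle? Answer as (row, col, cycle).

Under RS, C[2][1] lands at PE[2][2]:
  [0] (2,2) acc=0 (h:0 v:0)
  [1] (2,2) acc=0 (h:0 v:0)
  [2] (2,2) acc=0 (h:0 v:0)
  [3] (2,2) acc=0 (h:0 v:0)
  [4] (2,2) acc=98 (h:98 v:9)
  [5] (2,2) acc=122 (h:122 v:4)

(row, col, cycle) = (2, 2, 5)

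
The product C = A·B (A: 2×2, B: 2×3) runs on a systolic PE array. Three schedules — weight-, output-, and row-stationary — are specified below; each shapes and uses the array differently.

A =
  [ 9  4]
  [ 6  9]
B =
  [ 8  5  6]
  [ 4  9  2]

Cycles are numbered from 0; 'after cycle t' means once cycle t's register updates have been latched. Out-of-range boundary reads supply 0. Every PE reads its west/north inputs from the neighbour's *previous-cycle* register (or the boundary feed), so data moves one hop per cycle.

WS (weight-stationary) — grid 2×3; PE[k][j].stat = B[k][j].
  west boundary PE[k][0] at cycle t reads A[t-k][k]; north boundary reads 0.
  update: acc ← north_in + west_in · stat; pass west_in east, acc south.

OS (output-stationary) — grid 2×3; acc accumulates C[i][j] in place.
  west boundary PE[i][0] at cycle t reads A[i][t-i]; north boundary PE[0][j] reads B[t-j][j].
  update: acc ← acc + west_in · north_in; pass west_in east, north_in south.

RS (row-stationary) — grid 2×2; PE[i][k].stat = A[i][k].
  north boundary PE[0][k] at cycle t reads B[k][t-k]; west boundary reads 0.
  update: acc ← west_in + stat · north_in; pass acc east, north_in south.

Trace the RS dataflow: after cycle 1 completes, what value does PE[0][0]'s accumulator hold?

PE[0][0].acc = 45

RS 2×2: PE[0][0] cycle-by-cycle (with neighbour feeds):
  c0 r0c0: 72 / 72 / 8
  c1 r0c0: 45 / 45 / 5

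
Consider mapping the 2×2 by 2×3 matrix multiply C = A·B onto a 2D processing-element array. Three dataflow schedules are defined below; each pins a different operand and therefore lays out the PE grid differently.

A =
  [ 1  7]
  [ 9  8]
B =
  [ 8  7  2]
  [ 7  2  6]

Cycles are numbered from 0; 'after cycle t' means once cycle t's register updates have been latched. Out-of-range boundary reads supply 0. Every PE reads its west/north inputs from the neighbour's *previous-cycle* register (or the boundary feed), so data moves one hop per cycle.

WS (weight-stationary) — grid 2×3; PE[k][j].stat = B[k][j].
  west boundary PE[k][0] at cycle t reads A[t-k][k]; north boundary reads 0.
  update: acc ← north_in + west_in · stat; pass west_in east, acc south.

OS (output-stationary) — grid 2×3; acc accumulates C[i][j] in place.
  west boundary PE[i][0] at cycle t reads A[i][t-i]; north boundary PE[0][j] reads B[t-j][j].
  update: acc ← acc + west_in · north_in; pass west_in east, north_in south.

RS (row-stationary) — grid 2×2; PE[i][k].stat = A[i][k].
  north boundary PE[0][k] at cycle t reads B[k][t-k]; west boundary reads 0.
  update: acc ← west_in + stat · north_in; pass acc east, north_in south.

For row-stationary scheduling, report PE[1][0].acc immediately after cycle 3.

RS (2×2). Following PE[1][0] plus its west/north inputs:
  step 0 · PE0,0: acc=8; fwd→8 fwd↓8
  step 0 · PE1,0: acc=0; fwd→0 fwd↓0
  step 1 · PE0,0: acc=7; fwd→7 fwd↓7
  step 1 · PE1,0: acc=72; fwd→72 fwd↓8
  step 2 · PE0,0: acc=2; fwd→2 fwd↓2
  step 2 · PE1,0: acc=63; fwd→63 fwd↓7
  step 3 · PE0,0: acc=0; fwd→0 fwd↓0
  step 3 · PE1,0: acc=18; fwd→18 fwd↓2

PE[1][0].acc = 18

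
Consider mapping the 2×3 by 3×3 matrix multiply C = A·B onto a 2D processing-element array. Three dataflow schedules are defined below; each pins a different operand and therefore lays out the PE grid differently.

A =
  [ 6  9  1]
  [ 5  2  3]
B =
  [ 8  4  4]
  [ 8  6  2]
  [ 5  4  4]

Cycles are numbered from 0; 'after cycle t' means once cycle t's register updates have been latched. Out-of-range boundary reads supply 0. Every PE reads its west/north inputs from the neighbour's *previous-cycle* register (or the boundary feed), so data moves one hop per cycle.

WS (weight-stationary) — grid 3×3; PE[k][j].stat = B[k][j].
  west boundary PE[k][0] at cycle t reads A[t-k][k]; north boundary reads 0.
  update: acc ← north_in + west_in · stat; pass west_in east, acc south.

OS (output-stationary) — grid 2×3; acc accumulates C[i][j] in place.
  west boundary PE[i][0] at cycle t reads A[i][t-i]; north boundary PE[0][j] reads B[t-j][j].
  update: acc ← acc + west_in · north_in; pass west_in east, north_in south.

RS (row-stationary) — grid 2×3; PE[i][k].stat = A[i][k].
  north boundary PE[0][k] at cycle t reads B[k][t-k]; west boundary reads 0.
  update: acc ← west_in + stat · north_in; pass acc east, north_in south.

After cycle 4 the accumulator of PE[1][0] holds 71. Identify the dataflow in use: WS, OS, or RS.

Under WS (3×3), PE[1][0]:
  t=0 PE[1][0]: acc=0 h=0 v=0
  t=1 PE[1][0]: acc=120 h=9 v=120
  t=2 PE[1][0]: acc=56 h=2 v=56
  t=3 PE[1][0]: acc=0 h=0 v=0
  t=4 PE[1][0]: acc=0 h=0 v=0
Under OS (2×3), PE[1][0]:
  t=0 PE[1][0]: acc=0 h=0 v=0
  t=1 PE[1][0]: acc=40 h=5 v=8
  t=2 PE[1][0]: acc=56 h=2 v=8
  t=3 PE[1][0]: acc=71 h=3 v=5
  t=4 PE[1][0]: acc=71 h=0 v=0
Under RS (2×3), PE[1][0]:
  t=0 PE[1][0]: acc=0 h=0 v=0
  t=1 PE[1][0]: acc=40 h=40 v=8
  t=2 PE[1][0]: acc=20 h=20 v=4
  t=3 PE[1][0]: acc=20 h=20 v=4
  t=4 PE[1][0]: acc=0 h=0 v=0

dataflow = OS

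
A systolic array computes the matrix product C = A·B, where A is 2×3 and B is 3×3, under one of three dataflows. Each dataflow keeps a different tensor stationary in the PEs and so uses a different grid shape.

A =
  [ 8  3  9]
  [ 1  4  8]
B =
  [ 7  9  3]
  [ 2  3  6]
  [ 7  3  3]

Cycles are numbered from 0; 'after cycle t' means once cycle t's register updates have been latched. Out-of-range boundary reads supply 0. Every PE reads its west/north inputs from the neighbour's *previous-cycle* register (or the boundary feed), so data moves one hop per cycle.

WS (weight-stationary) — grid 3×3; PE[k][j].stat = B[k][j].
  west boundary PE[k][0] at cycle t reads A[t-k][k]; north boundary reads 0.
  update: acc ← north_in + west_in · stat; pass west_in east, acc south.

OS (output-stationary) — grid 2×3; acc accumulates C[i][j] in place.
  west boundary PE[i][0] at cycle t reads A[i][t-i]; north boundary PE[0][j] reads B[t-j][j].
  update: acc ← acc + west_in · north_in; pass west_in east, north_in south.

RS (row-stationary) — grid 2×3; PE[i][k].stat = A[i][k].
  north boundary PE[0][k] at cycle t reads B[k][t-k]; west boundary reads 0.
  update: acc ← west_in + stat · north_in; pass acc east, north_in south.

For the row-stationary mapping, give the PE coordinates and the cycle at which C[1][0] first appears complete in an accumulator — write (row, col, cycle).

Under RS, C[1][0] lands at PE[1][2]:
  c0 r1c2: 0 / 0 / 0
  c1 r1c2: 0 / 0 / 0
  c2 r1c2: 0 / 0 / 0
  c3 r1c2: 71 / 71 / 7

(row, col, cycle) = (1, 2, 3)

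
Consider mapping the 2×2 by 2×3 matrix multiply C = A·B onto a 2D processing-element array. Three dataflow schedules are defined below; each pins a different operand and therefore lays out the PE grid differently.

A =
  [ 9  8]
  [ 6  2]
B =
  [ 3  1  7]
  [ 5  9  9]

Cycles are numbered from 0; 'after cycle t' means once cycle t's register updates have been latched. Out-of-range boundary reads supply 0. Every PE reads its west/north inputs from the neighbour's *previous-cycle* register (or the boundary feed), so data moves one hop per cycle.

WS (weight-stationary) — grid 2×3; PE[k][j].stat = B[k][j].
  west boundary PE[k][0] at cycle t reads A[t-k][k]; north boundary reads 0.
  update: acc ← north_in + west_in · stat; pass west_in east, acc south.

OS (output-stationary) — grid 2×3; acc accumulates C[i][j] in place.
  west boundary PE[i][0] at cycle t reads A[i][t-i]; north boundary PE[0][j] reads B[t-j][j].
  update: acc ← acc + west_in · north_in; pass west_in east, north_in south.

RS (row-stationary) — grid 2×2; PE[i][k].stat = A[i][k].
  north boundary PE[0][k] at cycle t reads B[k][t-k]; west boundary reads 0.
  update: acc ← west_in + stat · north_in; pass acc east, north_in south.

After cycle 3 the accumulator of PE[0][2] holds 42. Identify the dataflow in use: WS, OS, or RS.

dataflow = WS

WS (2×3 grid), PE[0][2]:
  [0] (0,2) acc=0 (h:0 v:0)
  [1] (0,2) acc=0 (h:0 v:0)
  [2] (0,2) acc=63 (h:9 v:63)
  [3] (0,2) acc=42 (h:6 v:42)
OS (2×3 grid), PE[0][2]:
  [0] (0,2) acc=0 (h:0 v:0)
  [1] (0,2) acc=0 (h:0 v:0)
  [2] (0,2) acc=63 (h:9 v:7)
  [3] (0,2) acc=135 (h:8 v:9)
RS: PE[0][2] is outside its 2×2 grid.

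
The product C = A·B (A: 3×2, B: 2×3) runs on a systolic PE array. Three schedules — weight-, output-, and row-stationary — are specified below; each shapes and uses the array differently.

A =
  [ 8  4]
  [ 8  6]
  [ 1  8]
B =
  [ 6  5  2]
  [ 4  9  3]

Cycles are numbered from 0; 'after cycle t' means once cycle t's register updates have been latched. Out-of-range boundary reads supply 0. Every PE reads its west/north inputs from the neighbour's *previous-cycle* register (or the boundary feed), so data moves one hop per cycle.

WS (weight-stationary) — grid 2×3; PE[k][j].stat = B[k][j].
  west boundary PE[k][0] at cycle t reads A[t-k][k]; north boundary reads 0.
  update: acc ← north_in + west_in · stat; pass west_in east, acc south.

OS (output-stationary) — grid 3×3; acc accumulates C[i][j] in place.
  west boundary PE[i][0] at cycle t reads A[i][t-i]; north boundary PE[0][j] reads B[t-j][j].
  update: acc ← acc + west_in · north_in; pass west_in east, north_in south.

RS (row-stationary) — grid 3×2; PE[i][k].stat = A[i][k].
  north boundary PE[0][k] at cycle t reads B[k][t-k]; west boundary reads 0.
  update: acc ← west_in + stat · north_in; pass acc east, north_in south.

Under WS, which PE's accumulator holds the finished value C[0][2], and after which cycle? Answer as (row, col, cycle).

(row, col, cycle) = (1, 2, 3)

Under WS, C[0][2] lands at PE[1][2]:
  [0] (1,2) acc=0 (h:0 v:0)
  [1] (1,2) acc=0 (h:0 v:0)
  [2] (1,2) acc=0 (h:0 v:0)
  [3] (1,2) acc=28 (h:4 v:28)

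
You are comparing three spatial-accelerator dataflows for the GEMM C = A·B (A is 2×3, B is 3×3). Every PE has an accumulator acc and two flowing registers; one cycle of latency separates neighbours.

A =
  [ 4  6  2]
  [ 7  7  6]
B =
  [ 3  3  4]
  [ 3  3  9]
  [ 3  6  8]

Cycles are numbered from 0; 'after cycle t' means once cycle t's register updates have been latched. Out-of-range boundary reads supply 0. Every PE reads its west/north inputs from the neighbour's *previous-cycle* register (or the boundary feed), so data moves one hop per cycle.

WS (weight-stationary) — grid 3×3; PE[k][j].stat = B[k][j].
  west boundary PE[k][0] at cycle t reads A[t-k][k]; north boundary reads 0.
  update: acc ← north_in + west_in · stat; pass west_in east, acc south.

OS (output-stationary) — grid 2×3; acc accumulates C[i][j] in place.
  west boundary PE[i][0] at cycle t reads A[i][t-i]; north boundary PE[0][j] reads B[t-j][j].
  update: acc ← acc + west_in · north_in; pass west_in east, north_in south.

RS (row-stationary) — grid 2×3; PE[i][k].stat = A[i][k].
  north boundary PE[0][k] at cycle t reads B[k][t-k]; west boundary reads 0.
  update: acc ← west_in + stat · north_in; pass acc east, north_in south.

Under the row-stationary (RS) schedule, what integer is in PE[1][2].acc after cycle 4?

PE[1][2].acc = 78

RS on a 2×3 grid — tracing PE[1][2] and its feeders:
  cycle 0: PE[0][2] → acc 0, east 0, south 0
  cycle 0: PE[1][1] → acc 0, east 0, south 0
  cycle 0: PE[1][2] → acc 0, east 0, south 0
  cycle 1: PE[0][2] → acc 0, east 0, south 0
  cycle 1: PE[1][1] → acc 0, east 0, south 0
  cycle 1: PE[1][2] → acc 0, east 0, south 0
  cycle 2: PE[0][2] → acc 36, east 36, south 3
  cycle 2: PE[1][1] → acc 42, east 42, south 3
  cycle 2: PE[1][2] → acc 0, east 0, south 0
  cycle 3: PE[0][2] → acc 42, east 42, south 6
  cycle 3: PE[1][1] → acc 42, east 42, south 3
  cycle 3: PE[1][2] → acc 60, east 60, south 3
  cycle 4: PE[0][2] → acc 86, east 86, south 8
  cycle 4: PE[1][1] → acc 91, east 91, south 9
  cycle 4: PE[1][2] → acc 78, east 78, south 6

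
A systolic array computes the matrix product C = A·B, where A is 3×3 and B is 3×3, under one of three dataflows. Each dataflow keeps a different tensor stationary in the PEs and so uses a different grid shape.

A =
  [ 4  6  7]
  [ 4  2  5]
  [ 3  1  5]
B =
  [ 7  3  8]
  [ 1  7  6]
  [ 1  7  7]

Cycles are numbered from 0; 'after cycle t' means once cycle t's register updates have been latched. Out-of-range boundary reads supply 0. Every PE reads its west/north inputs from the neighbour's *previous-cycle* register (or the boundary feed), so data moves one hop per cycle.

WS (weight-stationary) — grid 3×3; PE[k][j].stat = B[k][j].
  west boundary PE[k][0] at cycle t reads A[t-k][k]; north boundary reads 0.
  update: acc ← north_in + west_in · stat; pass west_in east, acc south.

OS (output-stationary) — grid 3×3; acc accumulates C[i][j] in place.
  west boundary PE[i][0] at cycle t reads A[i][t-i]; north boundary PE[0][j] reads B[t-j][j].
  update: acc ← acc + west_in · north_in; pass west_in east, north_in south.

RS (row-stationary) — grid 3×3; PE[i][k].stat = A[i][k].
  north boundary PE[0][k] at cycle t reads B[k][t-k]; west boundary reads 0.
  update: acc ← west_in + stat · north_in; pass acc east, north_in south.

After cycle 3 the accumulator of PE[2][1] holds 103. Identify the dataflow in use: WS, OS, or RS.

Under WS (3×3), PE[2][1]:
  c0 r2c1: 0 / 0 / 0
  c1 r2c1: 0 / 0 / 0
  c2 r2c1: 0 / 0 / 0
  c3 r2c1: 103 / 7 / 103
Under OS (3×3), PE[2][1]:
  c0 r2c1: 0 / 0 / 0
  c1 r2c1: 0 / 0 / 0
  c2 r2c1: 0 / 0 / 0
  c3 r2c1: 9 / 3 / 3
Under RS (3×3), PE[2][1]:
  c0 r2c1: 0 / 0 / 0
  c1 r2c1: 0 / 0 / 0
  c2 r2c1: 0 / 0 / 0
  c3 r2c1: 22 / 22 / 1

dataflow = WS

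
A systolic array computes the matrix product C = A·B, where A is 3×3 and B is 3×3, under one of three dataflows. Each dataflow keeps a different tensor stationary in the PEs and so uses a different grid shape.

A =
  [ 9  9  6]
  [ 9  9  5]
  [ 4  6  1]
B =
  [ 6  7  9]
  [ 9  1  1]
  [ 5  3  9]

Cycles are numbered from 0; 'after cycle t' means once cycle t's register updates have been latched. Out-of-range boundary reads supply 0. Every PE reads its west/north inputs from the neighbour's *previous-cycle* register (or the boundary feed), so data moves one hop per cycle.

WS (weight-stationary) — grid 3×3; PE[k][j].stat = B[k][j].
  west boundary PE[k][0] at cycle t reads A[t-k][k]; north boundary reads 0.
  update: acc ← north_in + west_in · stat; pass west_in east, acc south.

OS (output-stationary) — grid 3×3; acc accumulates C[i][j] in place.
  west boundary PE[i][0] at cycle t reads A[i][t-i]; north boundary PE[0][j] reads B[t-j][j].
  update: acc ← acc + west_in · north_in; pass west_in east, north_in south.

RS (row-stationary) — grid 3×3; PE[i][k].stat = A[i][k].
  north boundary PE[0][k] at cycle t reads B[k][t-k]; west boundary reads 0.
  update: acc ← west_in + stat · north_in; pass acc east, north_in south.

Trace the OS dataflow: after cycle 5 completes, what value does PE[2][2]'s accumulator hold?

PE[2][2].acc = 42

OS on a 3×3 grid — tracing PE[2][2] and its feeders:
  after 0 — PE[1][2] acc=0, pass-E 0, pass-S 0
  after 0 — PE[2][1] acc=0, pass-E 0, pass-S 0
  after 0 — PE[2][2] acc=0, pass-E 0, pass-S 0
  after 1 — PE[1][2] acc=0, pass-E 0, pass-S 0
  after 1 — PE[2][1] acc=0, pass-E 0, pass-S 0
  after 1 — PE[2][2] acc=0, pass-E 0, pass-S 0
  after 2 — PE[1][2] acc=0, pass-E 0, pass-S 0
  after 2 — PE[2][1] acc=0, pass-E 0, pass-S 0
  after 2 — PE[2][2] acc=0, pass-E 0, pass-S 0
  after 3 — PE[1][2] acc=81, pass-E 9, pass-S 9
  after 3 — PE[2][1] acc=28, pass-E 4, pass-S 7
  after 3 — PE[2][2] acc=0, pass-E 0, pass-S 0
  after 4 — PE[1][2] acc=90, pass-E 9, pass-S 1
  after 4 — PE[2][1] acc=34, pass-E 6, pass-S 1
  after 4 — PE[2][2] acc=36, pass-E 4, pass-S 9
  after 5 — PE[1][2] acc=135, pass-E 5, pass-S 9
  after 5 — PE[2][1] acc=37, pass-E 1, pass-S 3
  after 5 — PE[2][2] acc=42, pass-E 6, pass-S 1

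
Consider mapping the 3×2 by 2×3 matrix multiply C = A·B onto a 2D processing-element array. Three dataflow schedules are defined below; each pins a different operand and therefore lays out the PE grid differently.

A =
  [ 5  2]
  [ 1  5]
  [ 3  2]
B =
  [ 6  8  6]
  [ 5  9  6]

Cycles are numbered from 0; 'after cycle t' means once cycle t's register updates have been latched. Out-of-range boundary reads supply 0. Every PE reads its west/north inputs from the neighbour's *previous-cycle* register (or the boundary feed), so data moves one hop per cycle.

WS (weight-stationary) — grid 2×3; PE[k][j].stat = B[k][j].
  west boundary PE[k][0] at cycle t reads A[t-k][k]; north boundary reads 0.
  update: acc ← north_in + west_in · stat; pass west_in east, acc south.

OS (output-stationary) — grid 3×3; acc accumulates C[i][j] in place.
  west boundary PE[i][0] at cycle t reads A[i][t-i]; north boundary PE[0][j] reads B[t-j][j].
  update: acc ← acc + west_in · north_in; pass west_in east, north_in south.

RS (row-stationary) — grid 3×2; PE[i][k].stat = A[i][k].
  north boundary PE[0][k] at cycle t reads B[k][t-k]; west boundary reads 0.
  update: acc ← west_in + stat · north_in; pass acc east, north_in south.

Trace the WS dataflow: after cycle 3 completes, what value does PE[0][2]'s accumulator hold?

WS (2×3). Following PE[0][2] plus its west/north inputs:
  cycle 0: PE[0][1] → acc 0, east 0, south 0
  cycle 0: PE[0][2] → acc 0, east 0, south 0
  cycle 1: PE[0][1] → acc 40, east 5, south 40
  cycle 1: PE[0][2] → acc 0, east 0, south 0
  cycle 2: PE[0][1] → acc 8, east 1, south 8
  cycle 2: PE[0][2] → acc 30, east 5, south 30
  cycle 3: PE[0][1] → acc 24, east 3, south 24
  cycle 3: PE[0][2] → acc 6, east 1, south 6

PE[0][2].acc = 6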